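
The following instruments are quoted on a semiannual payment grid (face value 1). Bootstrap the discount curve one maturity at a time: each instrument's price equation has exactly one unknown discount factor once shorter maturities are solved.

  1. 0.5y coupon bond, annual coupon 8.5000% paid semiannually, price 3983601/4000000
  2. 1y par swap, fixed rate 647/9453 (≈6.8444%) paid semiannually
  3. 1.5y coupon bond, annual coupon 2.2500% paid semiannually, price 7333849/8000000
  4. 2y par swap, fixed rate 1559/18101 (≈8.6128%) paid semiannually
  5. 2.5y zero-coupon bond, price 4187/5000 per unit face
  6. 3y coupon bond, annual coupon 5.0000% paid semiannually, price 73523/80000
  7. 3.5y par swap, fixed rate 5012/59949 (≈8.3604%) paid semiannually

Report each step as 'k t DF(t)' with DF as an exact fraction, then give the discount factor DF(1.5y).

1 1/2 9553/10000
2 1 9353/10000
3 3/2 1771/2000
4 2 8441/10000
5 5/2 4187/5000
6 3 7879/10000
7 7/2 3747/5000
DF(1.5y) = 1771/2000 ≈ 0.885500

step 1 [0.5y] bond c/2=17/400: DF=(3983601/4000000 − 17/400·(0))/(1+17/400) = 9553/10000 ≈ 0.955300
step 2 [1y] swap r/2=647/18906: DF=(1 − 647/18906·(0.955300))/(1+647/18906) = 9353/10000 ≈ 0.935300
step 3 [1.5y] bond c/2=9/800: DF=(7333849/8000000 − 9/800·(0.955300+0.935300))/(1+9/800) = 1771/2000 ≈ 0.885500
step 4 [2y] swap r/2=1559/36202: DF=(1 − 1559/36202·(0.955300+0.935300+0.885500))/(1+1559/36202) = 8441/10000 ≈ 0.844100
step 5 [2.5y] zero: DF = P = 4187/5000 ≈ 0.837400
step 6 [3y] bond c/2=1/40: DF=(73523/80000 − 1/40·(0.955300+0.935300+0.885500+0.844100+0.837400))/(1+1/40) = 7879/10000 ≈ 0.787900
step 7 [3.5y] swap r/2=2506/59949: DF=(1 − 2506/59949·(0.955300+0.935300+0.885500+0.844100+0.837400+0.787900))/(1+2506/59949) = 3747/5000 ≈ 0.749400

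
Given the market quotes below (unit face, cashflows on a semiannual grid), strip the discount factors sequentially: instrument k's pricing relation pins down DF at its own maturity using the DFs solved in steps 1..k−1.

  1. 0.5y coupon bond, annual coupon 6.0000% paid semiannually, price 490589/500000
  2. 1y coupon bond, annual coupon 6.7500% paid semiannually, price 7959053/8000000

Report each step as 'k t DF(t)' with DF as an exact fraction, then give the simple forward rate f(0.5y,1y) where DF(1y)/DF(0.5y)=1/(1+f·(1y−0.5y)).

step 1 [0.5y] bond c/2=3/100: DF=(490589/500000 − 3/100·(0))/(1+3/100) = 4763/5000 ≈ 0.952600
step 2 [1y] bond c/2=27/800: DF=(7959053/8000000 − 27/800·(0.952600))/(1+27/800) = 9313/10000 ≈ 0.931300

1 1/2 4763/5000
2 1 9313/10000
f(0.5y,1y) = ((4763/5000)/(9313/10000) − 1)/(1/2) = 426/9313 ≈ 4.5743%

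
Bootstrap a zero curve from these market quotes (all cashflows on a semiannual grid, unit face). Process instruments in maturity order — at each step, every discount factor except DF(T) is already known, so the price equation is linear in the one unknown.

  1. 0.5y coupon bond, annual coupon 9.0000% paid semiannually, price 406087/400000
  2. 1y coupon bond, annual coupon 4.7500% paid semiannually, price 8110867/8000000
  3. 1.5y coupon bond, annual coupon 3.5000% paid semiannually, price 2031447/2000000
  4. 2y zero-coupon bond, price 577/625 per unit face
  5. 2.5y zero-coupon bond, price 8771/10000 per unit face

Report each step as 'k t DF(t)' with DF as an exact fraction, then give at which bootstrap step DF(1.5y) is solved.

step 1 [0.5y] bond c/2=9/200: DF=(406087/400000 − 9/200·(0))/(1+9/200) = 1943/2000 ≈ 0.971500
step 2 [1y] bond c/2=19/800: DF=(8110867/8000000 − 19/800·(0.971500))/(1+19/800) = 4839/5000 ≈ 0.967800
step 3 [1.5y] bond c/2=7/400: DF=(2031447/2000000 − 7/400·(0.971500+0.967800))/(1+7/400) = 9649/10000 ≈ 0.964900
step 4 [2y] zero: DF = P = 577/625 ≈ 0.923200
step 5 [2.5y] zero: DF = P = 8771/10000 ≈ 0.877100

1 1/2 1943/2000
2 1 4839/5000
3 3/2 9649/10000
4 2 577/625
5 5/2 8771/10000
DF(1.5y) is solved at step 3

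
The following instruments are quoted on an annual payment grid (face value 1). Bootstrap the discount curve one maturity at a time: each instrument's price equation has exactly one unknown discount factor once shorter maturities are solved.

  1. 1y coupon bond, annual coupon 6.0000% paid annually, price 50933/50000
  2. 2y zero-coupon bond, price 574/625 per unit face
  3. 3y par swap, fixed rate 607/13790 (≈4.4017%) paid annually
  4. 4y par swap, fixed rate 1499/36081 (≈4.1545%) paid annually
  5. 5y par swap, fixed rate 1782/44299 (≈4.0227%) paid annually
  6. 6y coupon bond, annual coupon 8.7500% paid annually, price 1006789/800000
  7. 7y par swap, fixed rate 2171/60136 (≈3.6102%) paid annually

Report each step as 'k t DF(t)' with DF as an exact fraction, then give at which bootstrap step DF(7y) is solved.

1 1 961/1000
2 2 574/625
3 3 4393/5000
4 4 8501/10000
5 5 4109/5000
6 6 1001/1250
7 7 7829/10000
DF(7y) is solved at step 7

step 1 [1y] bond c/1=3/50: DF=(50933/50000 − 3/50·(0))/(1+3/50) = 961/1000 ≈ 0.961000
step 2 [2y] zero: DF = P = 574/625 ≈ 0.918400
step 3 [3y] swap r/1=607/13790: DF=(1 − 607/13790·(0.961000+0.918400))/(1+607/13790) = 4393/5000 ≈ 0.878600
step 4 [4y] swap r/1=1499/36081: DF=(1 − 1499/36081·(0.961000+0.918400+0.878600))/(1+1499/36081) = 8501/10000 ≈ 0.850100
step 5 [5y] swap r/1=1782/44299: DF=(1 − 1782/44299·(0.961000+0.918400+0.878600+0.850100))/(1+1782/44299) = 4109/5000 ≈ 0.821800
step 6 [6y] bond c/1=7/80: DF=(1006789/800000 − 7/80·(0.961000+0.918400+0.878600+0.850100+0.821800))/(1+7/80) = 1001/1250 ≈ 0.800800
step 7 [7y] swap r/1=2171/60136: DF=(1 − 2171/60136·(0.961000+0.918400+0.878600+0.850100+0.821800+0.800800))/(1+2171/60136) = 7829/10000 ≈ 0.782900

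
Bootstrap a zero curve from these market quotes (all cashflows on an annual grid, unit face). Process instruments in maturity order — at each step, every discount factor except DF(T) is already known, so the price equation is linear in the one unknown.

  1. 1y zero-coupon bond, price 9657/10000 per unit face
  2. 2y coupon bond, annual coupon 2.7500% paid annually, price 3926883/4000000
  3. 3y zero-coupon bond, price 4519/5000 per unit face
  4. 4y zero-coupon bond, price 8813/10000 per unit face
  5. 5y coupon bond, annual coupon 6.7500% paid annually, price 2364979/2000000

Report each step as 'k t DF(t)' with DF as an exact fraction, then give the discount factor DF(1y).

1 1 9657/10000
2 2 581/625
3 3 4519/5000
4 4 8813/10000
5 5 7/8
DF(1y) = 9657/10000 ≈ 0.965700

step 1 [1y] zero: DF = P = 9657/10000 ≈ 0.965700
step 2 [2y] bond c/1=11/400: DF=(3926883/4000000 − 11/400·(0.965700))/(1+11/400) = 581/625 ≈ 0.929600
step 3 [3y] zero: DF = P = 4519/5000 ≈ 0.903800
step 4 [4y] zero: DF = P = 8813/10000 ≈ 0.881300
step 5 [5y] bond c/1=27/400: DF=(2364979/2000000 − 27/400·(0.965700+0.929600+0.903800+0.881300))/(1+27/400) = 7/8 ≈ 0.875000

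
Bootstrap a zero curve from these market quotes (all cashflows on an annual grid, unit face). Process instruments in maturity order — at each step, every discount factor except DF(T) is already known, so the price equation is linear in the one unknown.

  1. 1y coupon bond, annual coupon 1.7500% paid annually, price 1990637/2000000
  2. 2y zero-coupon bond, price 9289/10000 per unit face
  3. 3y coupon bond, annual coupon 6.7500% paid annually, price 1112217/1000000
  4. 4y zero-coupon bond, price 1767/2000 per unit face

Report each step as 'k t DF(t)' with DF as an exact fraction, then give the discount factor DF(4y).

1 1 4891/5000
2 2 9289/10000
3 3 9213/10000
4 4 1767/2000
DF(4y) = 1767/2000 ≈ 0.883500

step 1 [1y] bond c/1=7/400: DF=(1990637/2000000 − 7/400·(0))/(1+7/400) = 4891/5000 ≈ 0.978200
step 2 [2y] zero: DF = P = 9289/10000 ≈ 0.928900
step 3 [3y] bond c/1=27/400: DF=(1112217/1000000 − 27/400·(0.978200+0.928900))/(1+27/400) = 9213/10000 ≈ 0.921300
step 4 [4y] zero: DF = P = 1767/2000 ≈ 0.883500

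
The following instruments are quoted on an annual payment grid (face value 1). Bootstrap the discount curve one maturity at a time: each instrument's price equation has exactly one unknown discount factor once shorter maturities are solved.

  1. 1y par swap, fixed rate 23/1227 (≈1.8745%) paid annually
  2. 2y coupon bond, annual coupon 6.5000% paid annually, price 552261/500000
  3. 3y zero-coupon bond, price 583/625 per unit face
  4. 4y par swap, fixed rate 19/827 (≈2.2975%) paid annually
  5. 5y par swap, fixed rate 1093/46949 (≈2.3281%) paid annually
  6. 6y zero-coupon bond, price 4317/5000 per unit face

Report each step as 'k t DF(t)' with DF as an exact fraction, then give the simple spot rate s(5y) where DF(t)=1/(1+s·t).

step 1 [1y] swap r/1=23/1227: DF=(1 − 23/1227·(0))/(1+23/1227) = 1227/1250 ≈ 0.981600
step 2 [2y] bond c/1=13/200: DF=(552261/500000 − 13/200·(0.981600))/(1+13/200) = 2443/2500 ≈ 0.977200
step 3 [3y] zero: DF = P = 583/625 ≈ 0.932800
step 4 [4y] swap r/1=19/827: DF=(1 − 19/827·(0.981600+0.977200+0.932800))/(1+19/827) = 4563/5000 ≈ 0.912600
step 5 [5y] swap r/1=1093/46949: DF=(1 − 1093/46949·(0.981600+0.977200+0.932800+0.912600))/(1+1093/46949) = 8907/10000 ≈ 0.890700
step 6 [6y] zero: DF = P = 4317/5000 ≈ 0.863400

1 1 1227/1250
2 2 2443/2500
3 3 583/625
4 4 4563/5000
5 5 8907/10000
6 6 4317/5000
s(5y) = (1/(8907/10000) − 1)/(5) = 1093/44535 ≈ 2.4542%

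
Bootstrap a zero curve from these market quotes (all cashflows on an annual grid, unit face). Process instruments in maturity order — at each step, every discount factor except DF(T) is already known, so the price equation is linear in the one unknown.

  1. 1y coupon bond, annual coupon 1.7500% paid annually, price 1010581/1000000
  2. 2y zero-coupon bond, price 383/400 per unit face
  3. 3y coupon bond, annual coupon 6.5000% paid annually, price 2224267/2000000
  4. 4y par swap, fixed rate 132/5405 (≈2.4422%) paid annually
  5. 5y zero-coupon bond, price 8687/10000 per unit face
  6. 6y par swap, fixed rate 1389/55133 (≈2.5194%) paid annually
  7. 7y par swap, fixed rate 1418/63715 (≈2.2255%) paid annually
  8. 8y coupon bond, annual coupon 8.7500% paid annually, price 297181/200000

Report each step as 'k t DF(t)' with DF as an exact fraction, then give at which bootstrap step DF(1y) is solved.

step 1 [1y] bond c/1=7/400: DF=(1010581/1000000 − 7/400·(0))/(1+7/400) = 2483/2500 ≈ 0.993200
step 2 [2y] zero: DF = P = 383/400 ≈ 0.957500
step 3 [3y] bond c/1=13/200: DF=(2224267/2000000 − 13/200·(0.993200+0.957500))/(1+13/200) = 2313/2500 ≈ 0.925200
step 4 [4y] swap r/1=132/5405: DF=(1 − 132/5405·(0.993200+0.957500+0.925200))/(1+132/5405) = 2269/2500 ≈ 0.907600
step 5 [5y] zero: DF = P = 8687/10000 ≈ 0.868700
step 6 [6y] swap r/1=1389/55133: DF=(1 − 1389/55133·(0.993200+0.957500+0.925200+0.907600+0.868700))/(1+1389/55133) = 8611/10000 ≈ 0.861100
step 7 [7y] swap r/1=1418/63715: DF=(1 − 1418/63715·(0.993200+0.957500+0.925200+0.907600+0.868700+0.861100))/(1+1418/63715) = 4291/5000 ≈ 0.858200
step 8 [8y] bond c/1=7/80: DF=(297181/200000 − 7/80·(0.993200+0.957500+0.925200+0.907600+0.868700+0.861100+0.858200))/(1+7/80) = 8537/10000 ≈ 0.853700

1 1 2483/2500
2 2 383/400
3 3 2313/2500
4 4 2269/2500
5 5 8687/10000
6 6 8611/10000
7 7 4291/5000
8 8 8537/10000
DF(1y) is solved at step 1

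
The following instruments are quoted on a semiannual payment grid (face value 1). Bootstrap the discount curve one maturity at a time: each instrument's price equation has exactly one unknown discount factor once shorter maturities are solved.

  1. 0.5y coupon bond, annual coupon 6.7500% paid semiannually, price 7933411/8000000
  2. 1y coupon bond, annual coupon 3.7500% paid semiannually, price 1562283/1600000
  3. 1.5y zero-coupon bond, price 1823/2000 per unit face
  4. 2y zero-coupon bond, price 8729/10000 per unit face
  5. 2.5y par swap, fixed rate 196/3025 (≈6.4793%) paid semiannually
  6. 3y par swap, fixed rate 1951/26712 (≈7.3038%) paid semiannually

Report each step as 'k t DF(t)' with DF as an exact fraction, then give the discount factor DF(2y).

1 1/2 9593/10000
2 1 588/625
3 3/2 1823/2000
4 2 8729/10000
5 5/2 853/1000
6 3 8049/10000
DF(2y) = 8729/10000 ≈ 0.872900

step 1 [0.5y] bond c/2=27/800: DF=(7933411/8000000 − 27/800·(0))/(1+27/800) = 9593/10000 ≈ 0.959300
step 2 [1y] bond c/2=3/160: DF=(1562283/1600000 − 3/160·(0.959300))/(1+3/160) = 588/625 ≈ 0.940800
step 3 [1.5y] zero: DF = P = 1823/2000 ≈ 0.911500
step 4 [2y] zero: DF = P = 8729/10000 ≈ 0.872900
step 5 [2.5y] swap r/2=98/3025: DF=(1 − 98/3025·(0.959300+0.940800+0.911500+0.872900))/(1+98/3025) = 853/1000 ≈ 0.853000
step 6 [3y] swap r/2=1951/53424: DF=(1 − 1951/53424·(0.959300+0.940800+0.911500+0.872900+0.853000))/(1+1951/53424) = 8049/10000 ≈ 0.804900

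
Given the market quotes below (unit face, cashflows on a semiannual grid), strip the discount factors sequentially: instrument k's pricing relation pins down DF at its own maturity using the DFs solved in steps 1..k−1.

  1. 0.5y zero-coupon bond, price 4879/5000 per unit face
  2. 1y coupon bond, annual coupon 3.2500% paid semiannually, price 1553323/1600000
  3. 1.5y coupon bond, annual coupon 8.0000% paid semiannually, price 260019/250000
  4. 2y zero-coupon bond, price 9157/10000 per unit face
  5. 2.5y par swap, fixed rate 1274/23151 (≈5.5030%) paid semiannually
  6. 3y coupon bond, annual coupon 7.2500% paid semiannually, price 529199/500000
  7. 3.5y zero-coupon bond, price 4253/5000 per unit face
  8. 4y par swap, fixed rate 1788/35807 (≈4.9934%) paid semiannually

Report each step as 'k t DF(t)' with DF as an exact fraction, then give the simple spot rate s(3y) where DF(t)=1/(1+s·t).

step 1 [0.5y] zero: DF = P = 4879/5000 ≈ 0.975800
step 2 [1y] bond c/2=13/800: DF=(1553323/1600000 − 13/800·(0.975800))/(1+13/800) = 9397/10000 ≈ 0.939700
step 3 [1.5y] bond c/2=1/25: DF=(260019/250000 − 1/25·(0.975800+0.939700))/(1+1/25) = 579/625 ≈ 0.926400
step 4 [2y] zero: DF = P = 9157/10000 ≈ 0.915700
step 5 [2.5y] swap r/2=637/23151: DF=(1 − 637/23151·(0.975800+0.939700+0.926400+0.915700))/(1+637/23151) = 4363/5000 ≈ 0.872600
step 6 [3y] bond c/2=29/800: DF=(529199/500000 − 29/800·(0.975800+0.939700+0.926400+0.915700+0.872600))/(1+29/800) = 4297/5000 ≈ 0.859400
step 7 [3.5y] zero: DF = P = 4253/5000 ≈ 0.850600
step 8 [4y] swap r/2=894/35807: DF=(1 − 894/35807·(0.975800+0.939700+0.926400+0.915700+0.872600+0.859400+0.850600))/(1+894/35807) = 2053/2500 ≈ 0.821200

1 1/2 4879/5000
2 1 9397/10000
3 3/2 579/625
4 2 9157/10000
5 5/2 4363/5000
6 3 4297/5000
7 7/2 4253/5000
8 4 2053/2500
s(3y) = (1/(4297/5000) − 1)/(3) = 703/12891 ≈ 5.4534%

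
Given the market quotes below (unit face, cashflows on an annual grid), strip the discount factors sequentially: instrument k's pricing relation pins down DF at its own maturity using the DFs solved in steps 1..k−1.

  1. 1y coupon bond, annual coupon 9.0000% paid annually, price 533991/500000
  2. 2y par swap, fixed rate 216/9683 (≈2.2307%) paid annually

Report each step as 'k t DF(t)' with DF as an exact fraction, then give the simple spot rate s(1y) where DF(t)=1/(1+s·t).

step 1 [1y] bond c/1=9/100: DF=(533991/500000 − 9/100·(0))/(1+9/100) = 4899/5000 ≈ 0.979800
step 2 [2y] swap r/1=216/9683: DF=(1 − 216/9683·(0.979800))/(1+216/9683) = 598/625 ≈ 0.956800

1 1 4899/5000
2 2 598/625
s(1y) = (1/(4899/5000) − 1)/(1) = 101/4899 ≈ 2.0616%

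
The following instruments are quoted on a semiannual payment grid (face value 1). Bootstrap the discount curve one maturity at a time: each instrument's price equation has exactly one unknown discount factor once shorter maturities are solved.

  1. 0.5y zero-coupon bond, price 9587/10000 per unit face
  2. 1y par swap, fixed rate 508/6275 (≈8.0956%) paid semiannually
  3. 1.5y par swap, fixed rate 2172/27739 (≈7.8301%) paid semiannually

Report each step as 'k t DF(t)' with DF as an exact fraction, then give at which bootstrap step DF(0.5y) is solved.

step 1 [0.5y] zero: DF = P = 9587/10000 ≈ 0.958700
step 2 [1y] swap r/2=254/6275: DF=(1 − 254/6275·(0.958700))/(1+254/6275) = 4619/5000 ≈ 0.923800
step 3 [1.5y] swap r/2=1086/27739: DF=(1 − 1086/27739·(0.958700+0.923800))/(1+1086/27739) = 4457/5000 ≈ 0.891400

1 1/2 9587/10000
2 1 4619/5000
3 3/2 4457/5000
DF(0.5y) is solved at step 1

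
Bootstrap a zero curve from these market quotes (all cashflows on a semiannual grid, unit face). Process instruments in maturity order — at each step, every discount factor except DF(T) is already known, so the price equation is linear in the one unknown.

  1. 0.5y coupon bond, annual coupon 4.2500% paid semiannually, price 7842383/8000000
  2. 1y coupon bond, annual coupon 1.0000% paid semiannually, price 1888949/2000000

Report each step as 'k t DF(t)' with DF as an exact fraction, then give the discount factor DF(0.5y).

1 1/2 9599/10000
2 1 187/200
DF(0.5y) = 9599/10000 ≈ 0.959900

step 1 [0.5y] bond c/2=17/800: DF=(7842383/8000000 − 17/800·(0))/(1+17/800) = 9599/10000 ≈ 0.959900
step 2 [1y] bond c/2=1/200: DF=(1888949/2000000 − 1/200·(0.959900))/(1+1/200) = 187/200 ≈ 0.935000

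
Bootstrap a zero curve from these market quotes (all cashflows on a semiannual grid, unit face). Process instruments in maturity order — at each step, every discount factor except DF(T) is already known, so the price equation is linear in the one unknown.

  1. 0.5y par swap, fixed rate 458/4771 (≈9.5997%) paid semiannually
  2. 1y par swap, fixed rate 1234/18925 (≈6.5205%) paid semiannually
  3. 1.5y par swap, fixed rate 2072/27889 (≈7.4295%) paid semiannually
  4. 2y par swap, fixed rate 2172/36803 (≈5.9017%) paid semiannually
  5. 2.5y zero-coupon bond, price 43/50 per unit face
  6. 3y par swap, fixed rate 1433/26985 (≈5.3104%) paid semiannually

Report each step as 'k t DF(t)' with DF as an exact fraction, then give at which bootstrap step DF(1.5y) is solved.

1 1/2 4771/5000
2 1 9383/10000
3 3/2 2241/2500
4 2 4457/5000
5 5/2 43/50
6 3 8567/10000
DF(1.5y) is solved at step 3

step 1 [0.5y] swap r/2=229/4771: DF=(1 − 229/4771·(0))/(1+229/4771) = 4771/5000 ≈ 0.954200
step 2 [1y] swap r/2=617/18925: DF=(1 − 617/18925·(0.954200))/(1+617/18925) = 9383/10000 ≈ 0.938300
step 3 [1.5y] swap r/2=1036/27889: DF=(1 − 1036/27889·(0.954200+0.938300))/(1+1036/27889) = 2241/2500 ≈ 0.896400
step 4 [2y] swap r/2=1086/36803: DF=(1 − 1086/36803·(0.954200+0.938300+0.896400))/(1+1086/36803) = 4457/5000 ≈ 0.891400
step 5 [2.5y] zero: DF = P = 43/50 ≈ 0.860000
step 6 [3y] swap r/2=1433/53970: DF=(1 − 1433/53970·(0.954200+0.938300+0.896400+0.891400+0.860000))/(1+1433/53970) = 8567/10000 ≈ 0.856700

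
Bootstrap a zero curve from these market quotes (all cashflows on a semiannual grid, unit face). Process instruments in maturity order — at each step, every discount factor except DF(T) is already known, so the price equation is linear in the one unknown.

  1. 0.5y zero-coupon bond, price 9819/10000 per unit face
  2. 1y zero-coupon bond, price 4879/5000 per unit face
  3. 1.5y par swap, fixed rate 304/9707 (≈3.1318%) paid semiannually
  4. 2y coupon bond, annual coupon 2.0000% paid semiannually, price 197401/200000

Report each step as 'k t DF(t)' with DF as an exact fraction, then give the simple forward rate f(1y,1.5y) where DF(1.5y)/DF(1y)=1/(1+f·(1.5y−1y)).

1 1/2 9819/10000
2 1 4879/5000
3 3/2 1193/1250
4 2 2371/2500
f(1y,1.5y) = ((4879/5000)/(1193/1250) − 1)/(1/2) = 107/2386 ≈ 4.4845%

step 1 [0.5y] zero: DF = P = 9819/10000 ≈ 0.981900
step 2 [1y] zero: DF = P = 4879/5000 ≈ 0.975800
step 3 [1.5y] swap r/2=152/9707: DF=(1 − 152/9707·(0.981900+0.975800))/(1+152/9707) = 1193/1250 ≈ 0.954400
step 4 [2y] bond c/2=1/100: DF=(197401/200000 − 1/100·(0.981900+0.975800+0.954400))/(1+1/100) = 2371/2500 ≈ 0.948400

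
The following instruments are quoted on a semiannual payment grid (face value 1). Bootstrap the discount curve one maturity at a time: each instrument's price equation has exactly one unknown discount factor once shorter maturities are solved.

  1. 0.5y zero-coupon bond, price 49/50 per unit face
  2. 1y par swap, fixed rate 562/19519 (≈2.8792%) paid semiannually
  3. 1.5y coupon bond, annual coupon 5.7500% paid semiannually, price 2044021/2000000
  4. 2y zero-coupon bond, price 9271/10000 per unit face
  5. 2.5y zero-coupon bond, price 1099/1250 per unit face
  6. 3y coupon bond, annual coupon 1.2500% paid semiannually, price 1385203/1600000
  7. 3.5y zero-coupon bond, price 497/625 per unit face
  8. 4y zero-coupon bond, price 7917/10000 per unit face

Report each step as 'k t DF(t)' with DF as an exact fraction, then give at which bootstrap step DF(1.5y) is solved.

step 1 [0.5y] zero: DF = P = 49/50 ≈ 0.980000
step 2 [1y] swap r/2=281/19519: DF=(1 − 281/19519·(0.980000))/(1+281/19519) = 9719/10000 ≈ 0.971900
step 3 [1.5y] bond c/2=23/800: DF=(2044021/2000000 − 23/800·(0.980000+0.971900))/(1+23/800) = 9389/10000 ≈ 0.938900
step 4 [2y] zero: DF = P = 9271/10000 ≈ 0.927100
step 5 [2.5y] zero: DF = P = 1099/1250 ≈ 0.879200
step 6 [3y] bond c/2=1/160: DF=(1385203/1600000 − 1/160·(0.980000+0.971900+0.938900+0.927100+0.879200))/(1+1/160) = 1039/1250 ≈ 0.831200
step 7 [3.5y] zero: DF = P = 497/625 ≈ 0.795200
step 8 [4y] zero: DF = P = 7917/10000 ≈ 0.791700

1 1/2 49/50
2 1 9719/10000
3 3/2 9389/10000
4 2 9271/10000
5 5/2 1099/1250
6 3 1039/1250
7 7/2 497/625
8 4 7917/10000
DF(1.5y) is solved at step 3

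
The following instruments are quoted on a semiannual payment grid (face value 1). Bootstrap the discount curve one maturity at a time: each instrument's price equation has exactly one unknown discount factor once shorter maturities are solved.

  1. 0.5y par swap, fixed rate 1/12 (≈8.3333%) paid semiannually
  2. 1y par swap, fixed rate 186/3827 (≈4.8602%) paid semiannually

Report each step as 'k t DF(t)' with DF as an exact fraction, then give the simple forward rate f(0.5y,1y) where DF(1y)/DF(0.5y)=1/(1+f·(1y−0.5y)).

step 1 [0.5y] swap r/2=1/24: DF=(1 − 1/24·(0))/(1+1/24) = 24/25 ≈ 0.960000
step 2 [1y] swap r/2=93/3827: DF=(1 − 93/3827·(0.960000))/(1+93/3827) = 1907/2000 ≈ 0.953500

1 1/2 24/25
2 1 1907/2000
f(0.5y,1y) = ((24/25)/(1907/2000) − 1)/(1/2) = 26/1907 ≈ 1.3634%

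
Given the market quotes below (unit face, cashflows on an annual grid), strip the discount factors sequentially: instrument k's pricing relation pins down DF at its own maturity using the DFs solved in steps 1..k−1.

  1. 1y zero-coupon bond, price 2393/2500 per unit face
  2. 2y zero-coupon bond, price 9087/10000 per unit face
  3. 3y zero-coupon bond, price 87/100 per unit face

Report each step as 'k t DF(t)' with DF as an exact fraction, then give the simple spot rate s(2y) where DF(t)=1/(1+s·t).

step 1 [1y] zero: DF = P = 2393/2500 ≈ 0.957200
step 2 [2y] zero: DF = P = 9087/10000 ≈ 0.908700
step 3 [3y] zero: DF = P = 87/100 ≈ 0.870000

1 1 2393/2500
2 2 9087/10000
3 3 87/100
s(2y) = (1/(9087/10000) − 1)/(2) = 913/18174 ≈ 5.0237%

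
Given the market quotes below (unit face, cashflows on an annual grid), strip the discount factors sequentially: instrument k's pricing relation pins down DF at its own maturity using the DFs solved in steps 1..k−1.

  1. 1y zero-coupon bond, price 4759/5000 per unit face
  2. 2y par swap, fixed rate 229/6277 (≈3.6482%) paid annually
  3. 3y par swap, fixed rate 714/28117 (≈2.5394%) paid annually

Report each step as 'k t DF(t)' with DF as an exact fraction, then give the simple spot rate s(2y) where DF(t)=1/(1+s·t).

step 1 [1y] zero: DF = P = 4759/5000 ≈ 0.951800
step 2 [2y] swap r/1=229/6277: DF=(1 − 229/6277·(0.951800))/(1+229/6277) = 9313/10000 ≈ 0.931300
step 3 [3y] swap r/1=714/28117: DF=(1 − 714/28117·(0.951800+0.931300))/(1+714/28117) = 4643/5000 ≈ 0.928600

1 1 4759/5000
2 2 9313/10000
3 3 4643/5000
s(2y) = (1/(9313/10000) − 1)/(2) = 687/18626 ≈ 3.6884%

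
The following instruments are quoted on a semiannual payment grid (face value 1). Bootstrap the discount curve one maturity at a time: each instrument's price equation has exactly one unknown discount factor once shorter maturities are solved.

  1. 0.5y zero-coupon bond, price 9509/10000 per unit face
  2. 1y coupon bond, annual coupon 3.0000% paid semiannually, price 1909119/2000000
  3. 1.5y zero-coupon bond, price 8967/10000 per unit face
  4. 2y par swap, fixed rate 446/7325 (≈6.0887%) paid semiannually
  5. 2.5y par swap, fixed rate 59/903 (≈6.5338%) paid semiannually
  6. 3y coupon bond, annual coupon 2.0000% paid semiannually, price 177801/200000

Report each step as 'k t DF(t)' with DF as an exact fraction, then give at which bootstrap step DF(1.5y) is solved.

step 1 [0.5y] zero: DF = P = 9509/10000 ≈ 0.950900
step 2 [1y] bond c/2=3/200: DF=(1909119/2000000 − 3/200·(0.950900))/(1+3/200) = 579/625 ≈ 0.926400
step 3 [1.5y] zero: DF = P = 8967/10000 ≈ 0.896700
step 4 [2y] swap r/2=223/7325: DF=(1 − 223/7325·(0.950900+0.926400+0.896700))/(1+223/7325) = 1777/2000 ≈ 0.888500
step 5 [2.5y] swap r/2=59/1806: DF=(1 − 59/1806·(0.950900+0.926400+0.896700+0.888500))/(1+59/1806) = 341/400 ≈ 0.852500
step 6 [3y] bond c/2=1/100: DF=(177801/200000 − 1/100·(0.950900+0.926400+0.896700+0.888500+0.852500))/(1+1/100) = 1671/2000 ≈ 0.835500

1 1/2 9509/10000
2 1 579/625
3 3/2 8967/10000
4 2 1777/2000
5 5/2 341/400
6 3 1671/2000
DF(1.5y) is solved at step 3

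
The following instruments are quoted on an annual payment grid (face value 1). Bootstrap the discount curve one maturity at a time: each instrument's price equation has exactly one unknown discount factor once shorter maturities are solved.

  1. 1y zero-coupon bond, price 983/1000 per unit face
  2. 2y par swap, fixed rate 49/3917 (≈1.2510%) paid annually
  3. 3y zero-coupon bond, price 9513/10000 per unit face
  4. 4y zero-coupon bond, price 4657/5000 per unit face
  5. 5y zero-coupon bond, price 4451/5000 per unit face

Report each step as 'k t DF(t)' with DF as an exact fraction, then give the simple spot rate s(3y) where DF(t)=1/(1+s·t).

step 1 [1y] zero: DF = P = 983/1000 ≈ 0.983000
step 2 [2y] swap r/1=49/3917: DF=(1 − 49/3917·(0.983000))/(1+49/3917) = 1951/2000 ≈ 0.975500
step 3 [3y] zero: DF = P = 9513/10000 ≈ 0.951300
step 4 [4y] zero: DF = P = 4657/5000 ≈ 0.931400
step 5 [5y] zero: DF = P = 4451/5000 ≈ 0.890200

1 1 983/1000
2 2 1951/2000
3 3 9513/10000
4 4 4657/5000
5 5 4451/5000
s(3y) = (1/(9513/10000) − 1)/(3) = 487/28539 ≈ 1.7064%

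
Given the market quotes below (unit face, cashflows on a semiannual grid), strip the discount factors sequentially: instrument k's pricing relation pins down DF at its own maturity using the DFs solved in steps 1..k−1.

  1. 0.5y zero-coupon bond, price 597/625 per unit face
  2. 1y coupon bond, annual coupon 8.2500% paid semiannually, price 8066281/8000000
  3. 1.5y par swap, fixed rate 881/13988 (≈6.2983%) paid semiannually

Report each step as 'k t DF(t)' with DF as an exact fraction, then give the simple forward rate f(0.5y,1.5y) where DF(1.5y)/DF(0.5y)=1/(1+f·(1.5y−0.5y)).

1 1/2 597/625
2 1 1861/2000
3 3/2 9119/10000
f(0.5y,1.5y) = ((597/625)/(9119/10000) − 1)/(1) = 433/9119 ≈ 4.7483%

step 1 [0.5y] zero: DF = P = 597/625 ≈ 0.955200
step 2 [1y] bond c/2=33/800: DF=(8066281/8000000 − 33/800·(0.955200))/(1+33/800) = 1861/2000 ≈ 0.930500
step 3 [1.5y] swap r/2=881/27976: DF=(1 − 881/27976·(0.955200+0.930500))/(1+881/27976) = 9119/10000 ≈ 0.911900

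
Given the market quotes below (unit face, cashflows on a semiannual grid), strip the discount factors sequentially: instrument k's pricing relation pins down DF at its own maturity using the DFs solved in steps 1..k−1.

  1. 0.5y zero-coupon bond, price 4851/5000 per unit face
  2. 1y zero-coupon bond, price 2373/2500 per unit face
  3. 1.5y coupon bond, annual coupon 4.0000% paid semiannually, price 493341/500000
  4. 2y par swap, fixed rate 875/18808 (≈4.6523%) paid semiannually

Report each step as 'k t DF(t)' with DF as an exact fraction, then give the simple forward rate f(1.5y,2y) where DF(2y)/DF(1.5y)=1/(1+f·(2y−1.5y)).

step 1 [0.5y] zero: DF = P = 4851/5000 ≈ 0.970200
step 2 [1y] zero: DF = P = 2373/2500 ≈ 0.949200
step 3 [1.5y] bond c/2=1/50: DF=(493341/500000 − 1/50·(0.970200+0.949200))/(1+1/50) = 9297/10000 ≈ 0.929700
step 4 [2y] swap r/2=875/37616: DF=(1 − 875/37616·(0.970200+0.949200+0.929700))/(1+875/37616) = 73/80 ≈ 0.912500

1 1/2 4851/5000
2 1 2373/2500
3 3/2 9297/10000
4 2 73/80
f(1.5y,2y) = ((9297/10000)/(73/80) − 1)/(1/2) = 344/9125 ≈ 3.7699%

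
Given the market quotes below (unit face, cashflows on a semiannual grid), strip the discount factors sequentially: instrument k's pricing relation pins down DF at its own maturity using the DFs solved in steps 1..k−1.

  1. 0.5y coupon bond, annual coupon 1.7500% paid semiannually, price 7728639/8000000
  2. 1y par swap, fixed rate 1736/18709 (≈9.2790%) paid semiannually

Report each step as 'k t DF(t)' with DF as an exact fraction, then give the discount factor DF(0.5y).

1 1/2 9577/10000
2 1 2283/2500
DF(0.5y) = 9577/10000 ≈ 0.957700

step 1 [0.5y] bond c/2=7/800: DF=(7728639/8000000 − 7/800·(0))/(1+7/800) = 9577/10000 ≈ 0.957700
step 2 [1y] swap r/2=868/18709: DF=(1 − 868/18709·(0.957700))/(1+868/18709) = 2283/2500 ≈ 0.913200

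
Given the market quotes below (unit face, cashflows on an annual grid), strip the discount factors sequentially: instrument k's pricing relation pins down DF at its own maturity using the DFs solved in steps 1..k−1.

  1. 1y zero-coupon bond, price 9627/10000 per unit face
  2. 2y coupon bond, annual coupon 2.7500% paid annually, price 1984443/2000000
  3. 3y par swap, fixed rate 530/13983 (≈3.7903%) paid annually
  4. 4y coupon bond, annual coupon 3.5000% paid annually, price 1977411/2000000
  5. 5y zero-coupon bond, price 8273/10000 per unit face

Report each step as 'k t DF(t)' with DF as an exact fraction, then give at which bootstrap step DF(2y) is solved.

step 1 [1y] zero: DF = P = 9627/10000 ≈ 0.962700
step 2 [2y] bond c/1=11/400: DF=(1984443/2000000 − 11/400·(0.962700))/(1+11/400) = 9399/10000 ≈ 0.939900
step 3 [3y] swap r/1=530/13983: DF=(1 − 530/13983·(0.962700+0.939900))/(1+530/13983) = 447/500 ≈ 0.894000
step 4 [4y] bond c/1=7/200: DF=(1977411/2000000 − 7/200·(0.962700+0.939900+0.894000))/(1+7/200) = 8607/10000 ≈ 0.860700
step 5 [5y] zero: DF = P = 8273/10000 ≈ 0.827300

1 1 9627/10000
2 2 9399/10000
3 3 447/500
4 4 8607/10000
5 5 8273/10000
DF(2y) is solved at step 2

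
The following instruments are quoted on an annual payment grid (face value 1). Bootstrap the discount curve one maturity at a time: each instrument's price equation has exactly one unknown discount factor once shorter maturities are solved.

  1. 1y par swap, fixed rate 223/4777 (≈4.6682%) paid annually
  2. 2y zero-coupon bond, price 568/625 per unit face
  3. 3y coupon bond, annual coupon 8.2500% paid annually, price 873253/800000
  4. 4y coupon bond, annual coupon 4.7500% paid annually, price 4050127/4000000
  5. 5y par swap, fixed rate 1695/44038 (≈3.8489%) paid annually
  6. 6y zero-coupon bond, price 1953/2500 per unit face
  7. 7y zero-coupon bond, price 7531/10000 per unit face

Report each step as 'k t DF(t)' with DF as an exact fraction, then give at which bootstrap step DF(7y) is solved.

1 1 4777/5000
2 2 568/625
3 3 8663/10000
4 4 2107/2500
5 5 1661/2000
6 6 1953/2500
7 7 7531/10000
DF(7y) is solved at step 7

step 1 [1y] swap r/1=223/4777: DF=(1 − 223/4777·(0))/(1+223/4777) = 4777/5000 ≈ 0.955400
step 2 [2y] zero: DF = P = 568/625 ≈ 0.908800
step 3 [3y] bond c/1=33/400: DF=(873253/800000 − 33/400·(0.955400+0.908800))/(1+33/400) = 8663/10000 ≈ 0.866300
step 4 [4y] bond c/1=19/400: DF=(4050127/4000000 − 19/400·(0.955400+0.908800+0.866300))/(1+19/400) = 2107/2500 ≈ 0.842800
step 5 [5y] swap r/1=1695/44038: DF=(1 − 1695/44038·(0.955400+0.908800+0.866300+0.842800))/(1+1695/44038) = 1661/2000 ≈ 0.830500
step 6 [6y] zero: DF = P = 1953/2500 ≈ 0.781200
step 7 [7y] zero: DF = P = 7531/10000 ≈ 0.753100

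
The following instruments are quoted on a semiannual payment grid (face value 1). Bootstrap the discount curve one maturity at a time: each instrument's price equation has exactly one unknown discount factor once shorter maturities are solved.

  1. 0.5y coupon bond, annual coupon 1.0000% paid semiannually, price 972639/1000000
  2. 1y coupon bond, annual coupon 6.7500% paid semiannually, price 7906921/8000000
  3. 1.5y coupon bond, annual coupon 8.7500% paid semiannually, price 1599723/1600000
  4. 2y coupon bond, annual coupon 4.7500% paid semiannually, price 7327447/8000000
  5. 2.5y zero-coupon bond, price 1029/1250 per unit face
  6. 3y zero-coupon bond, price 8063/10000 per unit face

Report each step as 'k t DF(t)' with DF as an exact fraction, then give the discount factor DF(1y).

step 1 [0.5y] bond c/2=1/200: DF=(972639/1000000 − 1/200·(0))/(1+1/200) = 4839/5000 ≈ 0.967800
step 2 [1y] bond c/2=27/800: DF=(7906921/8000000 − 27/800·(0.967800))/(1+27/800) = 1849/2000 ≈ 0.924500
step 3 [1.5y] bond c/2=7/160: DF=(1599723/1600000 − 7/160·(0.967800+0.924500))/(1+7/160) = 4393/5000 ≈ 0.878600
step 4 [2y] bond c/2=19/800: DF=(7327447/8000000 − 19/800·(0.967800+0.924500+0.878600))/(1+19/800) = 519/625 ≈ 0.830400
step 5 [2.5y] zero: DF = P = 1029/1250 ≈ 0.823200
step 6 [3y] zero: DF = P = 8063/10000 ≈ 0.806300

1 1/2 4839/5000
2 1 1849/2000
3 3/2 4393/5000
4 2 519/625
5 5/2 1029/1250
6 3 8063/10000
DF(1y) = 1849/2000 ≈ 0.924500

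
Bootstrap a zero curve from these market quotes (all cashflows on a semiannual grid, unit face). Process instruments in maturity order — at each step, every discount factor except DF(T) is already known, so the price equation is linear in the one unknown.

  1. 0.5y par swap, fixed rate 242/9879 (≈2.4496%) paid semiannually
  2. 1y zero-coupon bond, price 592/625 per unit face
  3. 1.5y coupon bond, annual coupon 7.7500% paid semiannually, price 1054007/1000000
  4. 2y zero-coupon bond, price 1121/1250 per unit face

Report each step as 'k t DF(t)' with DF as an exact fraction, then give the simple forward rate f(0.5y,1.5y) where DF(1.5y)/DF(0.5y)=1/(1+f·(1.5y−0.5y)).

step 1 [0.5y] swap r/2=121/9879: DF=(1 − 121/9879·(0))/(1+121/9879) = 9879/10000 ≈ 0.987900
step 2 [1y] zero: DF = P = 592/625 ≈ 0.947200
step 3 [1.5y] bond c/2=31/800: DF=(1054007/1000000 − 31/800·(0.987900+0.947200))/(1+31/800) = 377/400 ≈ 0.942500
step 4 [2y] zero: DF = P = 1121/1250 ≈ 0.896800

1 1/2 9879/10000
2 1 592/625
3 3/2 377/400
4 2 1121/1250
f(0.5y,1.5y) = ((9879/10000)/(377/400) − 1)/(1) = 454/9425 ≈ 4.8170%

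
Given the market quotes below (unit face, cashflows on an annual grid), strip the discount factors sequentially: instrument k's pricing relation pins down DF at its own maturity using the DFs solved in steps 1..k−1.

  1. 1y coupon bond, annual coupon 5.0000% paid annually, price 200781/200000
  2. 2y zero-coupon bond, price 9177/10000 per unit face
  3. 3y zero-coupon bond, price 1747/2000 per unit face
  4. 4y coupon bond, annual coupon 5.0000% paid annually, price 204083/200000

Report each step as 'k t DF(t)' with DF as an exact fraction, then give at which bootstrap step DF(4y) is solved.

step 1 [1y] bond c/1=1/20: DF=(200781/200000 − 1/20·(0))/(1+1/20) = 9561/10000 ≈ 0.956100
step 2 [2y] zero: DF = P = 9177/10000 ≈ 0.917700
step 3 [3y] zero: DF = P = 1747/2000 ≈ 0.873500
step 4 [4y] bond c/1=1/20: DF=(204083/200000 − 1/20·(0.956100+0.917700+0.873500))/(1+1/20) = 841/1000 ≈ 0.841000

1 1 9561/10000
2 2 9177/10000
3 3 1747/2000
4 4 841/1000
DF(4y) is solved at step 4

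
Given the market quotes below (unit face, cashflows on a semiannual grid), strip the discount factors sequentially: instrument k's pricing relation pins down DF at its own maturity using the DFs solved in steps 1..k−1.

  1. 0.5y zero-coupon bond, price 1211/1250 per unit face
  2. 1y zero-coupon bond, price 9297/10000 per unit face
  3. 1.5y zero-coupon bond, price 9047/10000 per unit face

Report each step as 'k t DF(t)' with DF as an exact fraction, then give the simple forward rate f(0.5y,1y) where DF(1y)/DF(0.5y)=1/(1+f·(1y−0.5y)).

1 1/2 1211/1250
2 1 9297/10000
3 3/2 9047/10000
f(0.5y,1y) = ((1211/1250)/(9297/10000) − 1)/(1/2) = 782/9297 ≈ 8.4113%

step 1 [0.5y] zero: DF = P = 1211/1250 ≈ 0.968800
step 2 [1y] zero: DF = P = 9297/10000 ≈ 0.929700
step 3 [1.5y] zero: DF = P = 9047/10000 ≈ 0.904700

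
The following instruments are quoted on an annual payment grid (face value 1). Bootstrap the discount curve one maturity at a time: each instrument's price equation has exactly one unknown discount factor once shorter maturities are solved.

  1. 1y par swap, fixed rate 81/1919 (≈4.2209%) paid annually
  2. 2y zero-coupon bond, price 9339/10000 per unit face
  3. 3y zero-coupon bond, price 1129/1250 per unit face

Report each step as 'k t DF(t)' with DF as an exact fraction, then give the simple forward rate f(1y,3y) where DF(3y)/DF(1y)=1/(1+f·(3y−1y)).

1 1 1919/2000
2 2 9339/10000
3 3 1129/1250
f(1y,3y) = ((1919/2000)/(1129/1250) − 1)/(2) = 563/18064 ≈ 3.1167%

step 1 [1y] swap r/1=81/1919: DF=(1 − 81/1919·(0))/(1+81/1919) = 1919/2000 ≈ 0.959500
step 2 [2y] zero: DF = P = 9339/10000 ≈ 0.933900
step 3 [3y] zero: DF = P = 1129/1250 ≈ 0.903200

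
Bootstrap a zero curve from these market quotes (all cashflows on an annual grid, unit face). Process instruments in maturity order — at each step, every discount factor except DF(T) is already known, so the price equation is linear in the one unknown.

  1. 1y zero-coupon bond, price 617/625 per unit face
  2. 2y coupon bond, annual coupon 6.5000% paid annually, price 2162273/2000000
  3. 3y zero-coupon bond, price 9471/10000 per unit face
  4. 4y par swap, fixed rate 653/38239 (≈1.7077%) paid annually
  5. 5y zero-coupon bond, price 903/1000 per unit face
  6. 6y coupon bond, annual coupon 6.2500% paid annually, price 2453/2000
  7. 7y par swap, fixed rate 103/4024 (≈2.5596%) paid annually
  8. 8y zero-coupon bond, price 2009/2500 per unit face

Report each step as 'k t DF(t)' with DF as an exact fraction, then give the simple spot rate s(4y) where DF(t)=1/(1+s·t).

step 1 [1y] zero: DF = P = 617/625 ≈ 0.987200
step 2 [2y] bond c/1=13/200: DF=(2162273/2000000 − 13/200·(0.987200))/(1+13/200) = 9549/10000 ≈ 0.954900
step 3 [3y] zero: DF = P = 9471/10000 ≈ 0.947100
step 4 [4y] swap r/1=653/38239: DF=(1 − 653/38239·(0.987200+0.954900+0.947100))/(1+653/38239) = 9347/10000 ≈ 0.934700
step 5 [5y] zero: DF = P = 903/1000 ≈ 0.903000
step 6 [6y] bond c/1=1/16: DF=(2453/2000 − 1/16·(0.987200+0.954900+0.947100+0.934700+0.903000))/(1+1/16) = 8763/10000 ≈ 0.876300
step 7 [7y] swap r/1=103/4024: DF=(1 − 103/4024·(0.987200+0.954900+0.947100+0.934700+0.903000+0.876300))/(1+103/4024) = 522/625 ≈ 0.835200
step 8 [8y] zero: DF = P = 2009/2500 ≈ 0.803600

1 1 617/625
2 2 9549/10000
3 3 9471/10000
4 4 9347/10000
5 5 903/1000
6 6 8763/10000
7 7 522/625
8 8 2009/2500
s(4y) = (1/(9347/10000) − 1)/(4) = 653/37388 ≈ 1.7465%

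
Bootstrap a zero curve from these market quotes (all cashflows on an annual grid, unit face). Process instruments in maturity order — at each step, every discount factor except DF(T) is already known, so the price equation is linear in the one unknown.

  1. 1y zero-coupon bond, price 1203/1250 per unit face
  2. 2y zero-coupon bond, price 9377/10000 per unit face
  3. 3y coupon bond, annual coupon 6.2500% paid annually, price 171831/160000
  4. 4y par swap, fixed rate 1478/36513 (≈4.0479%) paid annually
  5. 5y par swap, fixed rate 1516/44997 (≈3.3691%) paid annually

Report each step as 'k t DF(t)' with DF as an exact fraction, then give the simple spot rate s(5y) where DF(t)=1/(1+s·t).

1 1 1203/1250
2 2 9377/10000
3 3 899/1000
4 4 4261/5000
5 5 2121/2500
s(5y) = (1/(2121/2500) − 1)/(5) = 379/10605 ≈ 3.5738%

step 1 [1y] zero: DF = P = 1203/1250 ≈ 0.962400
step 2 [2y] zero: DF = P = 9377/10000 ≈ 0.937700
step 3 [3y] bond c/1=1/16: DF=(171831/160000 − 1/16·(0.962400+0.937700))/(1+1/16) = 899/1000 ≈ 0.899000
step 4 [4y] swap r/1=1478/36513: DF=(1 − 1478/36513·(0.962400+0.937700+0.899000))/(1+1478/36513) = 4261/5000 ≈ 0.852200
step 5 [5y] swap r/1=1516/44997: DF=(1 − 1516/44997·(0.962400+0.937700+0.899000+0.852200))/(1+1516/44997) = 2121/2500 ≈ 0.848400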